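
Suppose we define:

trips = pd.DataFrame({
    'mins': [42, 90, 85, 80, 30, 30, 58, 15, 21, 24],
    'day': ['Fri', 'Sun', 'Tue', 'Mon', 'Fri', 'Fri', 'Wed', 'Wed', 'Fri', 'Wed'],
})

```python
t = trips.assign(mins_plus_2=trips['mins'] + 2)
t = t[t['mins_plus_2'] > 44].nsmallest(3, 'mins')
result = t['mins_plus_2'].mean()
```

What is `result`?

add column mins_plus_2 = trips['mins'] + 2:
   mins  day  mins_plus_2
0    42  Fri           44
1    90  Sun           92
2    85  Tue           87
3    80  Mon           82
4    30  Fri           32
5    30  Fri           32
6    58  Wed           60
7    15  Wed           17
8    21  Fri           23
9    24  Wed           26
filter rows where mins_plus_2 > 44:
   mins  day  mins_plus_2
1    90  Sun           92
2    85  Tue           87
3    80  Mon           82
6    58  Wed           60
take 3 rows with smallest mins:
   mins  day  mins_plus_2
6    58  Wed           60
3    80  Mon           82
2    85  Tue           87
Then the mean of column 'mins_plus_2': 76.3333333333

76.3333333333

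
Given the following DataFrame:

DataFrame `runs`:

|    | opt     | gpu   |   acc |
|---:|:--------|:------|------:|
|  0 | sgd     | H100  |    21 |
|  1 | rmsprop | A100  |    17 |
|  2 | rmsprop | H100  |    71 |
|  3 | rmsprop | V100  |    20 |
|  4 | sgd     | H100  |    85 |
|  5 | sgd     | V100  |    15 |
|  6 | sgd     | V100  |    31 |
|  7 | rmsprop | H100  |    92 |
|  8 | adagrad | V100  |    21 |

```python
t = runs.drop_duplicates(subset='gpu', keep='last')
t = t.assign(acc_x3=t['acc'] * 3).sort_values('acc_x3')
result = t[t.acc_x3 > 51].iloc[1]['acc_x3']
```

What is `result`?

drop duplicate gpu (keep=last):
       opt   gpu  acc
1  rmsprop  A100   17
7  rmsprop  H100   92
8  adagrad  V100   21
add column acc_x3 = t['acc'] * 3:
       opt   gpu  acc  acc_x3
1  rmsprop  A100   17      51
7  rmsprop  H100   92     276
8  adagrad  V100   21      63
sort by acc_x3:
       opt   gpu  acc  acc_x3
1  rmsprop  A100   17      51
8  adagrad  V100   21      63
7  rmsprop  H100   92     276
filter rows where acc_x3 > 51:
       opt   gpu  acc  acc_x3
8  adagrad  V100   21      63
7  rmsprop  H100   92     276
Then the value at position 1, column 'acc_x3': 276

276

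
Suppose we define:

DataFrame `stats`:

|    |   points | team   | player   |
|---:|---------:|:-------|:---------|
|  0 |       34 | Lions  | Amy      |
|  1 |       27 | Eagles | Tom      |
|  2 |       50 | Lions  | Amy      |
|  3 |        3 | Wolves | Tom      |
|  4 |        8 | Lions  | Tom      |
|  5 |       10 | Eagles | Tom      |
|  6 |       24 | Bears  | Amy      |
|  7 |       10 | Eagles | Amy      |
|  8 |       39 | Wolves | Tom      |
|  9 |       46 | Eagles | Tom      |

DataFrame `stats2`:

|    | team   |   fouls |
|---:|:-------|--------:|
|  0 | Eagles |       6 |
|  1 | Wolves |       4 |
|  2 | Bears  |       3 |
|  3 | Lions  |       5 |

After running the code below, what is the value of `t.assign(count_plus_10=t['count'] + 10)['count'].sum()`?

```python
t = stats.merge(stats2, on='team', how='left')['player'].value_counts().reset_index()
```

merge on 'team' (how='left') → 10 rows:
   points    team player  fouls
0      34   Lions    Amy      5
1      27  Eagles    Tom      6
2      50   Lions    Amy      5
3       3  Wolves    Tom      4
4       8   Lions    Tom      5
5      10  Eagles    Tom      6
6      24   Bears    Amy      3
7      10  Eagles    Amy      6
8      39  Wolves    Tom      4
9      46  Eagles    Tom      6
value_counts of player:
player
Tom    6
Amy    4
Name: count, dtype: int64
reset_index():
  player  count
0    Tom      6
1    Amy      4
add column count_plus_10 = t['count'] + 10:
  player  count  count_plus_10
0    Tom      6             16
1    Amy      4             14
Hence 10.

10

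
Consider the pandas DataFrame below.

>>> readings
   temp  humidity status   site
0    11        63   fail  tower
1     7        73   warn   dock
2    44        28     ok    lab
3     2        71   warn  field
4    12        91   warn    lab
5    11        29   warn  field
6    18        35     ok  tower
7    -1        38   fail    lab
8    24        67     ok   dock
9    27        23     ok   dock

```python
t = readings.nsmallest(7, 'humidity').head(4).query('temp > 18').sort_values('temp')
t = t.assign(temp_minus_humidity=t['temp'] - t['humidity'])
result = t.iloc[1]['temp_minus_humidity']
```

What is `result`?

take 7 rows with smallest humidity:
   temp  humidity status   site
9    27        23     ok   dock
2    44        28     ok    lab
5    11        29   warn  field
6    18        35     ok  tower
7    -1        38   fail    lab
0    11        63   fail  tower
8    24        67     ok   dock
take first 4 rows:
   temp  humidity status   site
9    27        23     ok   dock
2    44        28     ok    lab
5    11        29   warn  field
6    18        35     ok  tower
filter rows where temp > 18:
   temp  humidity status  site
9    27        23     ok  dock
2    44        28     ok   lab
sort by temp:
   temp  humidity status  site
9    27        23     ok  dock
2    44        28     ok   lab
add column temp_minus_humidity = t['temp'] - t['humidity']:
   temp  humidity status  site  temp_minus_humidity
9    27        23     ok  dock                    4
2    44        28     ok   lab                   16
Finally, value at position 1, column 'temp_minus_humidity' = 16.

16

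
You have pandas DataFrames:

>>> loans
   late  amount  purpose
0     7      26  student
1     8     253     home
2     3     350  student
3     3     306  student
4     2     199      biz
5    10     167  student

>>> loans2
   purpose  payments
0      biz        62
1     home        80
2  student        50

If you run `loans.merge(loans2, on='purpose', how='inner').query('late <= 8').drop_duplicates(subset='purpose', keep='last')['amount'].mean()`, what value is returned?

252.666666667

merge on 'purpose' (how='inner') → 6 rows:
   late  amount  purpose  payments
0     7      26  student        50
1     8     253     home        80
2     3     350  student        50
3     3     306  student        50
4     2     199      biz        62
5    10     167  student        50
filter rows where late <= 8:
   late  amount  purpose  payments
0     7      26  student        50
1     8     253     home        80
2     3     350  student        50
3     3     306  student        50
4     2     199      biz        62
drop duplicate purpose (keep=last):
   late  amount  purpose  payments
1     8     253     home        80
3     3     306  student        50
4     2     199      biz        62
Finally, mean of column 'amount' = 252.666666667.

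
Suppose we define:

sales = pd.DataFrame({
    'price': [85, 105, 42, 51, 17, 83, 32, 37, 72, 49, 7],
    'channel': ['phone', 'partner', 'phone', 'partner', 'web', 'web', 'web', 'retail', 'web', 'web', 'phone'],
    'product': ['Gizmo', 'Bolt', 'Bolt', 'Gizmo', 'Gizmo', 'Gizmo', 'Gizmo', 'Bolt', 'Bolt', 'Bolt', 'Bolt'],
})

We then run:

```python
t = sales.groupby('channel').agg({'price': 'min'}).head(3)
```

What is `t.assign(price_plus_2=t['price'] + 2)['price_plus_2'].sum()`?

group by channel, min of price:
         price
channel       
partner     51
phone        7
retail      37
web         17
take first 3 rows:
         price
channel       
partner     51
phone        7
retail      37
add column price_plus_2 = t['price'] + 2:
         price  price_plus_2
channel                     
partner     51            53
phone        7             9
retail      37            39
Then the sum of column 'price_plus_2': 101

101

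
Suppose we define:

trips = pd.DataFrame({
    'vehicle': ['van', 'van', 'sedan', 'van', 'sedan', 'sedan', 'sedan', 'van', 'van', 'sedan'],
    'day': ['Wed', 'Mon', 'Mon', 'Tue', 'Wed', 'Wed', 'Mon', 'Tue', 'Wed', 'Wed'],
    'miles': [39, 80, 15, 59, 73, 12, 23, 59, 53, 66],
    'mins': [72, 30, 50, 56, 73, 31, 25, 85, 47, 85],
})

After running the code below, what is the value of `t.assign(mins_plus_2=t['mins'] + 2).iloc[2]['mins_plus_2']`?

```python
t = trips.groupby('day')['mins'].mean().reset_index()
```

63.6

group by day, mean of mins:
day
Mon    35.0
Tue    70.5
Wed    61.6
Name: mins, dtype: float64
reset_index():
   day  mins
0  Mon  35.0
1  Tue  70.5
2  Wed  61.6
add column mins_plus_2 = t['mins'] + 2:
   day  mins  mins_plus_2
0  Mon  35.0         37.0
1  Tue  70.5         72.5
2  Wed  61.6         63.6
The value at position 2, column 'mins_plus_2' is 63.6.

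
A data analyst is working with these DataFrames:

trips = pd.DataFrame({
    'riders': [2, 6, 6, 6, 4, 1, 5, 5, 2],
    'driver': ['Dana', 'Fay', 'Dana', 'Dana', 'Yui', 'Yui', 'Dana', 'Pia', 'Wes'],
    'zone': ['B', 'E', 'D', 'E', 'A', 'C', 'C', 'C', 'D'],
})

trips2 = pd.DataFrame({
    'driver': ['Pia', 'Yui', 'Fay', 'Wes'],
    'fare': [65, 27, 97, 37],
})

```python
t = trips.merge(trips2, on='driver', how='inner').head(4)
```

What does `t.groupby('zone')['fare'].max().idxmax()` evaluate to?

merge on 'driver' (how='inner') → 5 rows:
   riders driver zone  fare
0       6    Fay    E    97
1       4    Yui    A    27
2       1    Yui    C    27
3       5    Pia    C    65
4       2    Wes    D    37
take first 4 rows:
   riders driver zone  fare
0       6    Fay    E    97
1       4    Yui    A    27
2       1    Yui    C    27
3       5    Pia    C    65
group by zone, max of fare:
zone
A    27
C    65
E    97
Name: fare, dtype: int64

E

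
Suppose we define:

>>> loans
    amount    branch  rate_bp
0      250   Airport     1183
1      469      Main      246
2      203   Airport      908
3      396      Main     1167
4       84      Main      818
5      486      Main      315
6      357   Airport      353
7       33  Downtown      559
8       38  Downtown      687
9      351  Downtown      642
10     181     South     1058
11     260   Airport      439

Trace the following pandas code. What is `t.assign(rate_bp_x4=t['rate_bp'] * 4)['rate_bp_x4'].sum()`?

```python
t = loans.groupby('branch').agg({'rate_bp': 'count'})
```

group by branch, count of rate_bp:
          rate_bp
branch           
Airport         4
Downtown        3
Main            4
South           1
add column rate_bp_x4 = t['rate_bp'] * 4:
          rate_bp  rate_bp_x4
branch                       
Airport         4          16
Downtown        3          12
Main            4          16
South           1           4

48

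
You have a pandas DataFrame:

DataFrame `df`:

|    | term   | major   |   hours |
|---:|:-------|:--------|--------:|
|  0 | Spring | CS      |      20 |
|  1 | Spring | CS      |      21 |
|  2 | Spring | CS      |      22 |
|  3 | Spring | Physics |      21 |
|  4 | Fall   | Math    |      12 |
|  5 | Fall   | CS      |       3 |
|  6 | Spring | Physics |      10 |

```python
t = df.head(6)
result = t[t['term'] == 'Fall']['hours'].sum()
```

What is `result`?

take first 6 rows:
     term    major  hours
0  Spring       CS     20
1  Spring       CS     21
2  Spring       CS     22
3  Spring  Physics     21
4    Fall     Math     12
5    Fall       CS      3
filter rows where term == 'Fall':
   term major  hours
4  Fall  Math     12
5  Fall    CS      3
Taking the sum of column 'hours' gives 15.

15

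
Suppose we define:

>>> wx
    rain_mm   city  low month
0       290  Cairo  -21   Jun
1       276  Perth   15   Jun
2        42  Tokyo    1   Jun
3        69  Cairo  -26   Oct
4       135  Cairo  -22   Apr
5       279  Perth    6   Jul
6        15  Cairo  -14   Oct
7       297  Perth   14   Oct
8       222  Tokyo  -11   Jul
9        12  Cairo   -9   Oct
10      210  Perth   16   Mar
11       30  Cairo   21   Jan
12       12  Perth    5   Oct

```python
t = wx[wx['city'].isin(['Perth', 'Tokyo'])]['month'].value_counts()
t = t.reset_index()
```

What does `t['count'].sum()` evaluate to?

filter rows where city in ['Perth', 'Tokyo']:
    rain_mm   city  low month
1       276  Perth   15   Jun
2        42  Tokyo    1   Jun
5       279  Perth    6   Jul
7       297  Perth   14   Oct
8       222  Tokyo  -11   Jul
10      210  Perth   16   Mar
12       12  Perth    5   Oct
value_counts of month:
month
Jun    2
Jul    2
Oct    2
Mar    1
Name: count, dtype: int64
reset_index():
  month  count
0   Jun      2
1   Jul      2
2   Oct      2
3   Mar      1
Hence 7.

7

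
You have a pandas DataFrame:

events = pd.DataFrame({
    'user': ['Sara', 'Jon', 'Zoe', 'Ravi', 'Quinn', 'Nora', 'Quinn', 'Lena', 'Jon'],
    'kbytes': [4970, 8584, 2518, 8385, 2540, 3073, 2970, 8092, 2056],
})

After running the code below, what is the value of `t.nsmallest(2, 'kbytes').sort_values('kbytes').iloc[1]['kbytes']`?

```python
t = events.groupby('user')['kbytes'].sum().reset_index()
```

3073

group by user, sum of kbytes:
user
Jon      10640
Lena      8092
Nora      3073
Quinn     5510
Ravi      8385
Sara      4970
Zoe       2518
Name: kbytes, dtype: int64
reset_index():
    user  kbytes
0    Jon   10640
1   Lena    8092
2   Nora    3073
3  Quinn    5510
4   Ravi    8385
5   Sara    4970
6    Zoe    2518
take 2 rows with smallest kbytes:
   user  kbytes
6   Zoe    2518
2  Nora    3073
sort by kbytes:
   user  kbytes
6   Zoe    2518
2  Nora    3073
Taking the value at position 1, column 'kbytes' gives 3073.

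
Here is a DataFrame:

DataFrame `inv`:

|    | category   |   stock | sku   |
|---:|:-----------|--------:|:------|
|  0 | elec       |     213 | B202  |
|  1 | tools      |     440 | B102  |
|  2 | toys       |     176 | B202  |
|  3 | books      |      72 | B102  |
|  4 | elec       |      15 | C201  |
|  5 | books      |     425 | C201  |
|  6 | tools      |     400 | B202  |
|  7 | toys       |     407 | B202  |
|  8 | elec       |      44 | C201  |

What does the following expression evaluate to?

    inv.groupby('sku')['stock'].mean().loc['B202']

299.0

group by sku, mean of stock:
sku
B102    256.000000
B202    299.000000
C201    161.333333
Name: stock, dtype: float64
Finally, value at index 'B202' = 299.0.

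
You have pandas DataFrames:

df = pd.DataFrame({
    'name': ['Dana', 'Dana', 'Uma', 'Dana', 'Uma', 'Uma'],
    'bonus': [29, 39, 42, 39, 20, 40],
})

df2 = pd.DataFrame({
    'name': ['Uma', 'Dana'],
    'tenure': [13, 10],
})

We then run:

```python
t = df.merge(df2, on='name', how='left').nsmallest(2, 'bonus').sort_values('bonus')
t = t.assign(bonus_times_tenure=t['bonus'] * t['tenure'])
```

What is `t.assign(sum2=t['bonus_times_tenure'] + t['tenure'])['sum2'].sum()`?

573

merge on 'name' (how='left') → 6 rows:
   name  bonus  tenure
0  Dana     29      10
1  Dana     39      10
2   Uma     42      13
3  Dana     39      10
4   Uma     20      13
5   Uma     40      13
take 2 rows with smallest bonus:
   name  bonus  tenure
4   Uma     20      13
0  Dana     29      10
sort by bonus:
   name  bonus  tenure
4   Uma     20      13
0  Dana     29      10
add column bonus_times_tenure = t['bonus'] * t['tenure']:
   name  bonus  tenure  bonus_times_tenure
4   Uma     20      13                 260
0  Dana     29      10                 290
add column sum2 = t['bonus_times_tenure'] + t['tenure']:
   name  bonus  tenure  bonus_times_tenure  sum2
4   Uma     20      13                 260   273
0  Dana     29      10                 290   300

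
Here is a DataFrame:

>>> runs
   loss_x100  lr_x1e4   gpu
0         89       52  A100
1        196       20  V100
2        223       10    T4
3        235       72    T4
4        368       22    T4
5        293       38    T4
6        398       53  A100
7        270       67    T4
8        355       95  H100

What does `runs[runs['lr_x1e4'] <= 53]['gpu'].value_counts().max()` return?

filter rows where lr_x1e4 <= 53:
   loss_x100  lr_x1e4   gpu
0         89       52  A100
1        196       20  V100
2        223       10    T4
4        368       22    T4
5        293       38    T4
6        398       53  A100
value_counts of gpu:
gpu
T4      3
A100    2
V100    1
Name: count, dtype: int64
Reading off the max of the resulting series, we get 3.

3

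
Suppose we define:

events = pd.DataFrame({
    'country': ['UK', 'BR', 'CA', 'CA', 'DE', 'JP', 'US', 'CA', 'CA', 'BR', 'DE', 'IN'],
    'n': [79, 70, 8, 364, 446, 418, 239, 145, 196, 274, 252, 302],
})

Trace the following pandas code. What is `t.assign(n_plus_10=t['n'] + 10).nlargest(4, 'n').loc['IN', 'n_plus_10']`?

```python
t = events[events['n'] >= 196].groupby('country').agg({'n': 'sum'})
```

filter rows where n >= 196:
   country    n
3       CA  364
4       DE  446
5       JP  418
6       US  239
8       CA  196
9       BR  274
10      DE  252
11      IN  302
group by country, sum of n:
           n
country     
BR       274
CA       560
DE       698
IN       302
JP       418
US       239
add column n_plus_10 = t['n'] + 10:
           n  n_plus_10
country                
BR       274        284
CA       560        570
DE       698        708
IN       302        312
JP       418        428
US       239        249
take 4 rows with largest n:
           n  n_plus_10
country                
DE       698        708
CA       560        570
JP       418        428
IN       302        312
Then the value at row 'IN', column 'n_plus_10': 312

312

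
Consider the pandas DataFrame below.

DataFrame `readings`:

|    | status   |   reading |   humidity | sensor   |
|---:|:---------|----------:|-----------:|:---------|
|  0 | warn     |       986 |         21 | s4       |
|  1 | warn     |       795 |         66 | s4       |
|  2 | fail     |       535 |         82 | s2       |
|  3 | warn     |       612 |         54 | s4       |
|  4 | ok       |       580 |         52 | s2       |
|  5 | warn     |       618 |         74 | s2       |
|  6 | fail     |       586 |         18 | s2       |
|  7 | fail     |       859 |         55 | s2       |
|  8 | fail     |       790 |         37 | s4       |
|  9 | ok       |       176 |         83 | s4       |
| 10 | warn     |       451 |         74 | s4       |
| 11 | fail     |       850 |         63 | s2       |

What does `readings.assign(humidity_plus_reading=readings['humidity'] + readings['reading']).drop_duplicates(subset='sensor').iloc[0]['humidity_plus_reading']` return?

1007

add column humidity_plus_reading = readings['humidity'] + readings['reading']:
   status  reading  humidity sensor  humidity_plus_reading
0    warn      986        21     s4                   1007
1    warn      795        66     s4                    861
2    fail      535        82     s2                    617
3    warn      612        54     s4                    666
4      ok      580        52     s2                    632
5    warn      618        74     s2                    692
6    fail      586        18     s2                    604
7    fail      859        55     s2                    914
8    fail      790        37     s4                    827
9      ok      176        83     s4                    259
10   warn      451        74     s4                    525
11   fail      850        63     s2                    913
drop duplicate sensor (keep=first):
  status  reading  humidity sensor  humidity_plus_reading
0   warn      986        21     s4                   1007
2   fail      535        82     s2                    617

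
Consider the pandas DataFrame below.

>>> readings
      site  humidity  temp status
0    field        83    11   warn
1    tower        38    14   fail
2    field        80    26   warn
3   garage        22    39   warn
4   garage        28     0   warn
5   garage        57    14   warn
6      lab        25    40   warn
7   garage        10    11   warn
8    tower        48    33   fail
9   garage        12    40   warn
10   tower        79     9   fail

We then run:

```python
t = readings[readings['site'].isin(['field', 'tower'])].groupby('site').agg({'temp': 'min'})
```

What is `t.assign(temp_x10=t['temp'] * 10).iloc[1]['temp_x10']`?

90

filter rows where site in ['field', 'tower']:
     site  humidity  temp status
0   field        83    11   warn
1   tower        38    14   fail
2   field        80    26   warn
8   tower        48    33   fail
10  tower        79     9   fail
group by site, min of temp:
       temp
site       
field    11
tower     9
add column temp_x10 = t['temp'] * 10:
       temp  temp_x10
site                 
field    11       110
tower     9        90
Hence 90.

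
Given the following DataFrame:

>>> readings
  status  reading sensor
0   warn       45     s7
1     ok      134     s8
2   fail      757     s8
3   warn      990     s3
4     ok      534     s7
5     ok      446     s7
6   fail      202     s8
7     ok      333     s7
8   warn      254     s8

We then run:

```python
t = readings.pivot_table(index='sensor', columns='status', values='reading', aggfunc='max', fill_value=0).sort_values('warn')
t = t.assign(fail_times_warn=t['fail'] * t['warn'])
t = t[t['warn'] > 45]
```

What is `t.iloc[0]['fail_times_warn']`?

pivot: rows=sensor, cols=status, max(reading):
status  fail   ok  warn
sensor                 
s3         0    0   990
s7         0  534    45
s8       757  134   254
sort by warn:
status  fail   ok  warn
sensor                 
s7         0  534    45
s8       757  134   254
s3         0    0   990
add column fail_times_warn = t['fail'] * t['warn']:
status  fail   ok  warn  fail_times_warn
sensor                                  
s7         0  534    45                0
s8       757  134   254           192278
s3         0    0   990                0
filter rows where warn > 45:
status  fail   ok  warn  fail_times_warn
sensor                                  
s8       757  134   254           192278
s3         0    0   990                0
Taking the value at position 0, column 'fail_times_warn' gives 192278.

192278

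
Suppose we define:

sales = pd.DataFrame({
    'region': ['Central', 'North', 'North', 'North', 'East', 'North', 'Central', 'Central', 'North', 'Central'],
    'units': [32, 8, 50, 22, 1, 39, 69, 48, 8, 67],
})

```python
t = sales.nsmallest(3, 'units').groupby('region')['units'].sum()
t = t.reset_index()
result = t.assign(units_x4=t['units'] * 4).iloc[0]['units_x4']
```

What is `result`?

take 3 rows with smallest units:
  region  units
4   East      1
1  North      8
8  North      8
group by region, sum of units:
region
East      1
North    16
Name: units, dtype: int64
reset_index():
  region  units
0   East      1
1  North     16
add column units_x4 = t['units'] * 4:
  region  units  units_x4
0   East      1         4
1  North     16        64
Finally, value at position 0, column 'units_x4' = 4.

4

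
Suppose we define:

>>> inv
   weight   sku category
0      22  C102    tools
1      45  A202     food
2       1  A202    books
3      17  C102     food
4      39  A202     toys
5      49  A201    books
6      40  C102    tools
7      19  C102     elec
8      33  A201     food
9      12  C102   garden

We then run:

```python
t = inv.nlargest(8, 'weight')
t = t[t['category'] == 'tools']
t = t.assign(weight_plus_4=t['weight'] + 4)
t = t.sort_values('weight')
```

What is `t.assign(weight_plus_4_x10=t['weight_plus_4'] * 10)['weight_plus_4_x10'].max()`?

take 8 rows with largest weight:
   weight   sku category
5      49  A201    books
1      45  A202     food
6      40  C102    tools
4      39  A202     toys
8      33  A201     food
0      22  C102    tools
7      19  C102     elec
3      17  C102     food
filter rows where category == 'tools':
   weight   sku category
6      40  C102    tools
0      22  C102    tools
add column weight_plus_4 = t['weight'] + 4:
   weight   sku category  weight_plus_4
6      40  C102    tools             44
0      22  C102    tools             26
sort by weight:
   weight   sku category  weight_plus_4
0      22  C102    tools             26
6      40  C102    tools             44
add column weight_plus_4_x10 = t['weight_plus_4'] * 10:
   weight   sku category  weight_plus_4  weight_plus_4_x10
0      22  C102    tools             26                260
6      40  C102    tools             44                440
The max of column 'weight_plus_4_x10' is 440.

440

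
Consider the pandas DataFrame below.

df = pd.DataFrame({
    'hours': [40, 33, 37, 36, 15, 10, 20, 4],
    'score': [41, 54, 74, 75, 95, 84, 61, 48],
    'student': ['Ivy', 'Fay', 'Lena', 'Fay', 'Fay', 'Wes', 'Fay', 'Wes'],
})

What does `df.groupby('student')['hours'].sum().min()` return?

14

group by student, sum of hours:
student
Fay     104
Ivy      40
Lena     37
Wes      14
Name: hours, dtype: int64
The min of the resulting series is 14.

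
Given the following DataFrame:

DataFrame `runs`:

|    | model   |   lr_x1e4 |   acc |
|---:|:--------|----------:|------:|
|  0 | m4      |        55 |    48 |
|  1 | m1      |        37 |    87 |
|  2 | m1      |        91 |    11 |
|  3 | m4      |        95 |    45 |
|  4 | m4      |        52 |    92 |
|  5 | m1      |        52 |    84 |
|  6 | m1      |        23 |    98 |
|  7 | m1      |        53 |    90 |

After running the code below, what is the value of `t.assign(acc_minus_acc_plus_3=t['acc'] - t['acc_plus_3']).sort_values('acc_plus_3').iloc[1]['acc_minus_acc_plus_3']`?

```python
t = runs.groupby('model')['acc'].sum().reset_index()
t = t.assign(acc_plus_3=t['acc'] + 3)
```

group by model, sum of acc:
model
m1    370
m4    185
Name: acc, dtype: int64
reset_index():
  model  acc
0    m1  370
1    m4  185
add column acc_plus_3 = t['acc'] + 3:
  model  acc  acc_plus_3
0    m1  370         373
1    m4  185         188
add column acc_minus_acc_plus_3 = t['acc'] - t['acc_plus_3']:
  model  acc  acc_plus_3  acc_minus_acc_plus_3
0    m1  370         373                    -3
1    m4  185         188                    -3
sort by acc_plus_3:
  model  acc  acc_plus_3  acc_minus_acc_plus_3
1    m4  185         188                    -3
0    m1  370         373                    -3
The value at position 1, column 'acc_minus_acc_plus_3' is -3.

-3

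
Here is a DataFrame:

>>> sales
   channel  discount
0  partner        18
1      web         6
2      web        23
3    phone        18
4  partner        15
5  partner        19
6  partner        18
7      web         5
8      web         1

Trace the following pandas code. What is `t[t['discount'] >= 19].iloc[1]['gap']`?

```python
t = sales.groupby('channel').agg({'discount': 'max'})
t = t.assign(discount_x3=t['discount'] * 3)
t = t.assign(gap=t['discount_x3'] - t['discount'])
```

46

group by channel, max of discount:
         discount
channel          
partner        19
phone          18
web            23
add column discount_x3 = t['discount'] * 3:
         discount  discount_x3
channel                       
partner        19           57
phone          18           54
web            23           69
add column gap = t['discount_x3'] - t['discount']:
         discount  discount_x3  gap
channel                            
partner        19           57   38
phone          18           54   36
web            23           69   46
filter rows where discount >= 19:
         discount  discount_x3  gap
channel                            
partner        19           57   38
web            23           69   46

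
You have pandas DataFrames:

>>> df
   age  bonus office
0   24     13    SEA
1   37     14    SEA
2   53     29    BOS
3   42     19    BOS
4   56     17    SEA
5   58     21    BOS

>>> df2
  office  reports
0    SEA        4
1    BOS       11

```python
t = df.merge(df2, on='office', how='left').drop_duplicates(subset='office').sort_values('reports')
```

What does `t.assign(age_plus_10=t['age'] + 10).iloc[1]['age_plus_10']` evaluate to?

63

merge on 'office' (how='left') → 6 rows:
   age  bonus office  reports
0   24     13    SEA        4
1   37     14    SEA        4
2   53     29    BOS       11
3   42     19    BOS       11
4   56     17    SEA        4
5   58     21    BOS       11
drop duplicate office (keep=first):
   age  bonus office  reports
0   24     13    SEA        4
2   53     29    BOS       11
sort by reports:
   age  bonus office  reports
0   24     13    SEA        4
2   53     29    BOS       11
add column age_plus_10 = t['age'] + 10:
   age  bonus office  reports  age_plus_10
0   24     13    SEA        4           34
2   53     29    BOS       11           63
value at position 1, column 'age_plus_10' → 63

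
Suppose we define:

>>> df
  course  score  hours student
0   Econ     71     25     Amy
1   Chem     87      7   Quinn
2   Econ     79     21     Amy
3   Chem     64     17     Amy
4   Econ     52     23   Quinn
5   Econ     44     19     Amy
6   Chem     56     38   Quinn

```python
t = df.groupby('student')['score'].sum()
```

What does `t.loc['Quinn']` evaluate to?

195

group by student, sum of score:
student
Amy      258
Quinn    195
Name: score, dtype: int64
Reading off the value at index 'Quinn', we get 195.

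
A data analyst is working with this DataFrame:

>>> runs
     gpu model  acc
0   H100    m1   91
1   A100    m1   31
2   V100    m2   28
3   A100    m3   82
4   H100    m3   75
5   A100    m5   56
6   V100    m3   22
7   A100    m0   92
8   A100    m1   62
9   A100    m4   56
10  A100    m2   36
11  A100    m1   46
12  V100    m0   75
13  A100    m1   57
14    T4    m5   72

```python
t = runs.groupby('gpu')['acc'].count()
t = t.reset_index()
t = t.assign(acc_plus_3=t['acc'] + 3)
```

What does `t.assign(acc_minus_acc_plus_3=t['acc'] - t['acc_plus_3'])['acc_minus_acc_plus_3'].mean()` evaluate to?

-3.0

group by gpu, count of acc:
gpu
A100    9
H100    2
T4      1
V100    3
Name: acc, dtype: int64
reset_index():
    gpu  acc
0  A100    9
1  H100    2
2    T4    1
3  V100    3
add column acc_plus_3 = t['acc'] + 3:
    gpu  acc  acc_plus_3
0  A100    9          12
1  H100    2           5
2    T4    1           4
3  V100    3           6
add column acc_minus_acc_plus_3 = t['acc'] - t['acc_plus_3']:
    gpu  acc  acc_plus_3  acc_minus_acc_plus_3
0  A100    9          12                    -3
1  H100    2           5                    -3
2    T4    1           4                    -3
3  V100    3           6                    -3
Hence -3.0.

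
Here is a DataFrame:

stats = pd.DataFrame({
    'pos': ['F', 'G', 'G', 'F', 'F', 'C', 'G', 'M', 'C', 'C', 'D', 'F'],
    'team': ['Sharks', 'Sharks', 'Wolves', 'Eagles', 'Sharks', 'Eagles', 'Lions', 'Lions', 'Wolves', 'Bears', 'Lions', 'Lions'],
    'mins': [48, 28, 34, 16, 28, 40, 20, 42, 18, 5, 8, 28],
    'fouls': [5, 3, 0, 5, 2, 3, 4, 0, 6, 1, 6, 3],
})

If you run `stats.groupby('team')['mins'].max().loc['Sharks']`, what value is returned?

48

group by team, max of mins:
team
Bears      5
Eagles    40
Lions     42
Sharks    48
Wolves    34
Name: mins, dtype: int64
value at index 'Sharks' → 48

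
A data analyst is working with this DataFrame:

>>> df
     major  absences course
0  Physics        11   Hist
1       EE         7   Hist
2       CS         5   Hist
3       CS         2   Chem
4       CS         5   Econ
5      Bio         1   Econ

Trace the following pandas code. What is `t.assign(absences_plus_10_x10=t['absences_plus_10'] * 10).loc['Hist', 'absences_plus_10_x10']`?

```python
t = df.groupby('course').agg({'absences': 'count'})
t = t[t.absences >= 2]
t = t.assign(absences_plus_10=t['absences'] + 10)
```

group by course, count of absences:
        absences
course          
Chem           1
Econ           2
Hist           3
filter rows where absences >= 2:
        absences
course          
Econ           2
Hist           3
add column absences_plus_10 = t['absences'] + 10:
        absences  absences_plus_10
course                            
Econ           2                12
Hist           3                13
add column absences_plus_10_x10 = t['absences_plus_10'] * 10:
        absences  absences_plus_10  absences_plus_10_x10
course                                                  
Econ           2                12                   120
Hist           3                13                   130
The value at row 'Hist', column 'absences_plus_10_x10' is 130.

130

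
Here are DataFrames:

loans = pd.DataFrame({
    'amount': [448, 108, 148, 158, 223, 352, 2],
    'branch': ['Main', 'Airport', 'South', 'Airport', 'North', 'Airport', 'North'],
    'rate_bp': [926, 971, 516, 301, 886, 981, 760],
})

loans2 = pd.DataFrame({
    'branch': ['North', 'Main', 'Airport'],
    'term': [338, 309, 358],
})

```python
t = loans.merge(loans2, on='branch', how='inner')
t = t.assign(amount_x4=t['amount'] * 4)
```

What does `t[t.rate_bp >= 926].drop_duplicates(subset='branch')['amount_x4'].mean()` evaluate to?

1112.0

merge on 'branch' (how='inner') → 6 rows:
   amount   branch  rate_bp  term
0     448     Main      926   309
1     108  Airport      971   358
2     158  Airport      301   358
3     223    North      886   338
4     352  Airport      981   358
5       2    North      760   338
add column amount_x4 = t['amount'] * 4:
   amount   branch  rate_bp  term  amount_x4
0     448     Main      926   309       1792
1     108  Airport      971   358        432
2     158  Airport      301   358        632
3     223    North      886   338        892
4     352  Airport      981   358       1408
5       2    North      760   338          8
filter rows where rate_bp >= 926:
   amount   branch  rate_bp  term  amount_x4
0     448     Main      926   309       1792
1     108  Airport      971   358        432
4     352  Airport      981   358       1408
drop duplicate branch (keep=first):
   amount   branch  rate_bp  term  amount_x4
0     448     Main      926   309       1792
1     108  Airport      971   358        432
mean of column 'amount_x4' → 1112.0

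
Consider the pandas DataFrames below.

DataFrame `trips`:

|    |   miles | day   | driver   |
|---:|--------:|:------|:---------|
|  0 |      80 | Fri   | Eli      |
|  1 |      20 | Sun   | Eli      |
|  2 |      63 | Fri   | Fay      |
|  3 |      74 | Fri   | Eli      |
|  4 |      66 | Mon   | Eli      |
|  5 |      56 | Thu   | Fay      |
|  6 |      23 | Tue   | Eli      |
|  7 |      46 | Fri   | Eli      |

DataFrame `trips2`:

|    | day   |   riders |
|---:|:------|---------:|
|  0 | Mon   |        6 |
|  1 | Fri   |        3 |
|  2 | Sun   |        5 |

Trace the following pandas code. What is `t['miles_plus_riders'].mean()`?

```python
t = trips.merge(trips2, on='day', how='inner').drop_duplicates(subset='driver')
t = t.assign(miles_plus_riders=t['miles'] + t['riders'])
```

74.5

merge on 'day' (how='inner') → 6 rows:
   miles  day driver  riders
0     80  Fri    Eli       3
1     20  Sun    Eli       5
2     63  Fri    Fay       3
3     74  Fri    Eli       3
4     66  Mon    Eli       6
5     46  Fri    Eli       3
drop duplicate driver (keep=first):
   miles  day driver  riders
0     80  Fri    Eli       3
2     63  Fri    Fay       3
add column miles_plus_riders = t['miles'] + t['riders']:
   miles  day driver  riders  miles_plus_riders
0     80  Fri    Eli       3                 83
2     63  Fri    Fay       3                 66
The mean of column 'miles_plus_riders' is 74.5.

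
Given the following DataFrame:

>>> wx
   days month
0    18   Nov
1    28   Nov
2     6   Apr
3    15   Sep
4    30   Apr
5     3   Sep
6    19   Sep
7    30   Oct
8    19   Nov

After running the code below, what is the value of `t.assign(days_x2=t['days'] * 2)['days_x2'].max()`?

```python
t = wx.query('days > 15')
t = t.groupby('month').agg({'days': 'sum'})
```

130

filter rows where days > 15:
   days month
0    18   Nov
1    28   Nov
4    30   Apr
6    19   Sep
7    30   Oct
8    19   Nov
group by month, sum of days:
       days
month      
Apr      30
Nov      65
Oct      30
Sep      19
add column days_x2 = t['days'] * 2:
       days  days_x2
month               
Apr      30       60
Nov      65      130
Oct      30       60
Sep      19       38
Finally, max of column 'days_x2' = 130.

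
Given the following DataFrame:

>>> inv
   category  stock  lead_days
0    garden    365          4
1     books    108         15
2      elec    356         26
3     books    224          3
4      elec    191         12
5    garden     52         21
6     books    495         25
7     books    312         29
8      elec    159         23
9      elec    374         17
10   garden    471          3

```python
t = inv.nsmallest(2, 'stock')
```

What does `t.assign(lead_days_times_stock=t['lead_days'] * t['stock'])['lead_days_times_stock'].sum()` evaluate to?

take 2 rows with smallest stock:
  category  stock  lead_days
5   garden     52         21
1    books    108         15
add column lead_days_times_stock = t['lead_days'] * t['stock']:
  category  stock  lead_days  lead_days_times_stock
5   garden     52         21                   1092
1    books    108         15                   1620

2712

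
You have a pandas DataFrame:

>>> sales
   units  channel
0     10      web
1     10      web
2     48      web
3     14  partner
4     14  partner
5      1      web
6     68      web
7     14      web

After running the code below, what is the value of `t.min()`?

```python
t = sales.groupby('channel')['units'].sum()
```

group by channel, sum of units:
channel
partner     28
web        151
Name: units, dtype: int64
So min() = 28.

28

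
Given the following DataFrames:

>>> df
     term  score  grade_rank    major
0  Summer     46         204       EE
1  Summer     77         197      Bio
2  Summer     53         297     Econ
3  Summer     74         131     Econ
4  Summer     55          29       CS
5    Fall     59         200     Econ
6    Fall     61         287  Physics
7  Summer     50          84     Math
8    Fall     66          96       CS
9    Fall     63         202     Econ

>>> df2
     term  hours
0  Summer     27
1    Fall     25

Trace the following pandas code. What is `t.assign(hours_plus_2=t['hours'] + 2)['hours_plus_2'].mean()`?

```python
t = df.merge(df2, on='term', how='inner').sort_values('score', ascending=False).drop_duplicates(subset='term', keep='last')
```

merge on 'term' (how='inner') → 10 rows:
     term  score  grade_rank    major  hours
0  Summer     46         204       EE     27
1  Summer     77         197      Bio     27
2  Summer     53         297     Econ     27
3  Summer     74         131     Econ     27
4  Summer     55          29       CS     27
5    Fall     59         200     Econ     25
6    Fall     61         287  Physics     25
7  Summer     50          84     Math     27
8    Fall     66          96       CS     25
9    Fall     63         202     Econ     25
sort by score descending:
     term  score  grade_rank    major  hours
1  Summer     77         197      Bio     27
3  Summer     74         131     Econ     27
8    Fall     66          96       CS     25
9    Fall     63         202     Econ     25
6    Fall     61         287  Physics     25
5    Fall     59         200     Econ     25
4  Summer     55          29       CS     27
2  Summer     53         297     Econ     27
7  Summer     50          84     Math     27
0  Summer     46         204       EE     27
drop duplicate term (keep=last):
     term  score  grade_rank major  hours
5    Fall     59         200  Econ     25
0  Summer     46         204    EE     27
add column hours_plus_2 = t['hours'] + 2:
     term  score  grade_rank major  hours  hours_plus_2
5    Fall     59         200  Econ     25            27
0  Summer     46         204    EE     27            29
So mean() = 28.0.

28.0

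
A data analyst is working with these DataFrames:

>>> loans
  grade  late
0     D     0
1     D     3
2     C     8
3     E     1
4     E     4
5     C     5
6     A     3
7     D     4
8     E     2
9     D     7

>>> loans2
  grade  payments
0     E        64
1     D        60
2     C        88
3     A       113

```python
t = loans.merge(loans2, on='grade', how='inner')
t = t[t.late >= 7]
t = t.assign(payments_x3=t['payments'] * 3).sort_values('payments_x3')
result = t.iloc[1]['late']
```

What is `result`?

merge on 'grade' (how='inner') → 10 rows:
  grade  late  payments
0     D     0        60
1     D     3        60
2     C     8        88
3     E     1        64
4     E     4        64
5     C     5        88
6     A     3       113
7     D     4        60
8     E     2        64
9     D     7        60
filter rows where late >= 7:
  grade  late  payments
2     C     8        88
9     D     7        60
add column payments_x3 = t['payments'] * 3:
  grade  late  payments  payments_x3
2     C     8        88          264
9     D     7        60          180
sort by payments_x3:
  grade  late  payments  payments_x3
9     D     7        60          180
2     C     8        88          264
So iloc[1]['late'] = 8.

8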